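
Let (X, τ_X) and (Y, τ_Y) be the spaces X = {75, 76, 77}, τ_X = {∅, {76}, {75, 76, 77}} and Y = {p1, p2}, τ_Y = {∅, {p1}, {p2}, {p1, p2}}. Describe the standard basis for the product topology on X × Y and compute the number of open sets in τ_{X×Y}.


Basis B = {∅ × ∅, {76} × {p1}, {76} × {p2}, {76} × {p1, p2}, {75, 76, 77} × {p1}, {75, 76, 77} × {p2}, {75, 76, 77} × {p1, p2}}; |τ_{X×Y}| = 9.

Enumerate products U × V with U ∈ τ_X, V ∈ τ_Y (deduplicated):
  ∅ × ∅ = {} (∅)
  {76} × {p1} = {(76,p1)}
  {76} × {p2} = {(76,p2)}
  {76} × {p1, p2} = {(76,p1), (76,p2)}
  {75, 76, 77} × {p1} = {(75,p1), (76,p1), (77,p1)}
  {75, 76, 77} × {p2} = {(75,p2), (76,p2), (77,p2)}
  {75, 76, 77} × {p1, p2} = {(75,p1), (75,p2), (76,p1), (76,p2), (77,p1), (77,p2)}
These 7 distinct sets form the basis B.
Close under arbitrary unions to get τ_{X×Y}; counting gives |τ_{X×Y}| = 9.


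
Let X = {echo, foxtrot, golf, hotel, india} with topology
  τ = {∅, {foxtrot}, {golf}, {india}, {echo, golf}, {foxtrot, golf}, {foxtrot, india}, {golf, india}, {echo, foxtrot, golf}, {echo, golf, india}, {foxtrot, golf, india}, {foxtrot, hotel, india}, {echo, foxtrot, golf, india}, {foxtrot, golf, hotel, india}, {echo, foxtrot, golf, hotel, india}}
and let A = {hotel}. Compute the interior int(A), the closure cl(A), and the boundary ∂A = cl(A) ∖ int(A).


int(A) = ∅, cl(A) = {hotel}, ∂A = {hotel}.

Closed sets in (X, τ) are complements of opens:
  closed(X, τ) = {∅, {echo}, {hotel}, {echo, golf}, {echo, hotel}, {foxtrot, hotel}, {hotel, india}, {echo, foxtrot, hotel}, {echo, golf, hotel}, {echo, hotel, india}, {foxtrot, hotel, india}, {echo, foxtrot, golf, hotel}, {echo, foxtrot, hotel, india}, {echo, golf, hotel, india}, {echo, foxtrot, golf, hotel, india}}.
int(A) = ⋃ {U ∈ τ : U ⊆ A}. Opens contained in A: ∅.
Taking the union of these: int(A) = ∅.
cl(A) = ⋂ {C closed : A ⊆ C}. Closed sets containing A: {hotel}, {echo, hotel}, {foxtrot, hotel}, {hotel, india}, {echo, foxtrot, hotel}, {echo, golf, hotel}, {echo, hotel, india}, {foxtrot, hotel, india}, {echo, foxtrot, golf, hotel}, {echo, foxtrot, hotel, india}, {echo, golf, hotel, india}, {echo, foxtrot, golf, hotel, india}.
Intersecting these: cl(A) = {hotel}.
∂A = cl(A) ∖ int(A) = {hotel} ∖ ∅ = {hotel}.


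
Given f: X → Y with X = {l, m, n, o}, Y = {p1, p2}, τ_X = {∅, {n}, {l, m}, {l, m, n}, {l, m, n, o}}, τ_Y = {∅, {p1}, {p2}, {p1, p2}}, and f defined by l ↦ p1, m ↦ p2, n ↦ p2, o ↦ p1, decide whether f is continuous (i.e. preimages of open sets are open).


f is NOT continuous.

Compute f^{-1}(U) for each U ∈ τ_Y:
  U = ∅: f^{-1}(U) = ∅ ∈ τ_X ✓.
  U = {p1}: f^{-1}(U) = {l, o} ∉ τ_X ✗.
  U = {p2}: f^{-1}(U) = {m, n} ∉ τ_X ✗.
  U = {p1, p2}: f^{-1}(U) = {l, m, n, o} ∈ τ_X ✓.
Found U = {p1} with f^{-1}(U) = {l, o} not in τ_X. Therefore f is NOT continuous.


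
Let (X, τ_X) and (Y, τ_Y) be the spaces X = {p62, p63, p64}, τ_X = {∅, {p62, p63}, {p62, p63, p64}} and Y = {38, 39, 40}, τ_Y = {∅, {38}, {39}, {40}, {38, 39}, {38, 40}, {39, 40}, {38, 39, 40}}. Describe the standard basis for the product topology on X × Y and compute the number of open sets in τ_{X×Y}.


Basis B = {∅ × ∅, {p62, p63} × {38}, {p62, p63} × {39}, {p62, p63} × {40}, {p62, p63, p64} × {38}, {p62, p63, p64} × {39}, {p62, p63, p64} × {40}, {p62, p63} × {38, 39}, {p62, p63} × {38, 40}, {p62, p63} × {39, 40}, {p62, p63} × {38, 39, 40}, {p62, p63, p64} × {38, 39}, {p62, p63, p64} × {38, 40}, {p62, p63, p64} × {39, 40}, {p62, p63, p64} × {38, 39, 40}}; |τ_{X×Y}| = 27.

Enumerate products U × V with U ∈ τ_X, V ∈ τ_Y (deduplicated):
  ∅ × ∅ = {} (∅)
  {p62, p63} × {38} = {(p62,38), (p63,38)}
  {p62, p63} × {39} = {(p62,39), (p63,39)}
  {p62, p63} × {40} = {(p62,40), (p63,40)}
  {p62, p63, p64} × {38} = {(p62,38), (p63,38), (p64,38)}
  {p62, p63, p64} × {39} = {(p62,39), (p63,39), (p64,39)}
  {p62, p63, p64} × {40} = {(p62,40), (p63,40), (p64,40)}
  {p62, p63} × {38, 39} = {(p62,38), (p62,39), (p63,38), (p63,39)}
  {p62, p63} × {38, 40} = {(p62,38), (p62,40), (p63,38), (p63,40)}
  {p62, p63} × {39, 40} = {(p62,39), (p62,40), (p63,39), (p63,40)}
  {p62, p63} × {38, 39, 40} = {(p62,38), (p62,39), (p62,40), (p63,38), (p63,39), (p63,40)}
  {p62, p63, p64} × {38, 39} = {(p62,38), (p62,39), (p63,38), (p63,39), (p64,38), (p64,39)}
  {p62, p63, p64} × {38, 40} = {(p62,38), (p62,40), (p63,38), (p63,40), (p64,38), (p64,40)}
  {p62, p63, p64} × {39, 40} = {(p62,39), (p62,40), (p63,39), (p63,40), (p64,39), (p64,40)}
  {p62, p63, p64} × {38, 39, 40} = {(p62,38), (p62,39), (p62,40), (p63,38), (p63,39), (p63,40), (p64,38), (p64,39), (p64,40)}
These 15 distinct sets form the basis B.
Close under arbitrary unions to get τ_{X×Y}; counting gives |τ_{X×Y}| = 27.


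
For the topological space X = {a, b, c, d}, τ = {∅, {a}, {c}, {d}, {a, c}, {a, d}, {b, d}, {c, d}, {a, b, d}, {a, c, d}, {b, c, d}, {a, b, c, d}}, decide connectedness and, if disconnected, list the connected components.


(X, τ) is disconnected; components = [{a}, {c}, {b, d}].

Find clopen sets (U ∈ τ with X ∖ U ∈ τ):
  U = ∅, X ∖ U = {a, b, c, d} — both open, so U is clopen.
  U = {a}, X ∖ U = {b, c, d} — both open, so U is clopen.
  U = {c}, X ∖ U = {a, b, d} — both open, so U is clopen.
  U = {a, c}, X ∖ U = {b, d} — both open, so U is clopen.
  U = {b, d}, X ∖ U = {a, c} — both open, so U is clopen.
  U = {a, b, d}, X ∖ U = {c} — both open, so U is clopen.
  U = {b, c, d}, X ∖ U = {a} — both open, so U is clopen.
  U = {a, b, c, d}, X ∖ U = ∅ — both open, so U is clopen.
Nontrivial clopen(s) exist: e.g. {c}. So (X, τ) is disconnected.
Compute connected components by grouping points that agree on all clopens:
  component: {a}
  component: {c}
  component: {b, d}


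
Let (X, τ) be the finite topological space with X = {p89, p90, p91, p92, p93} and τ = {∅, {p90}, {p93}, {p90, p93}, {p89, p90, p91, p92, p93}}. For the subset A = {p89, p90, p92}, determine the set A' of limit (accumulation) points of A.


A' = {p89, p91, p92}

For each x ∈ X, list the open sets U ∈ τ with x ∈ U, then check whether U ∩ (A ∖ {x}) ≠ ∅ for every such U.
  x = p89: opens ∋ x are {p89, p90, p91, p92, p93}; each meets A ∖ {p89}, so x IS a limit point.
  x = p90: open {p90} ∋ x has {p90} ∩ (A ∖ {p90}) = ∅, so x is NOT a limit point.
  x = p91: opens ∋ x are {p89, p90, p91, p92, p93}; each meets A ∖ {p91}, so x IS a limit point.
  x = p92: opens ∋ x are {p89, p90, p91, p92, p93}; each meets A ∖ {p92}, so x IS a limit point.
  x = p93: open {p93} ∋ x has {p93} ∩ (A ∖ {p93}) = ∅, so x is NOT a limit point.
Collecting: A' = {p89, p91, p92}.


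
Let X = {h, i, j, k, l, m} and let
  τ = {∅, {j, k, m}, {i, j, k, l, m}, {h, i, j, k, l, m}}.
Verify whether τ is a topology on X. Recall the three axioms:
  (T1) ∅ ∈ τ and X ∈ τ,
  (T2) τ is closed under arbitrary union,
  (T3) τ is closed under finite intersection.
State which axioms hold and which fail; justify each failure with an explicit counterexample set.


τ IS a topology on X.

Axiom (T1): ∅ ∈ τ? Yes; X ∈ τ? Yes.
Axiom (T2/T3): check pairwise unions and intersections of members of τ.
All pairwise intersections and unions checked — each lies in τ. Therefore τ satisfies (T1), (T2), (T3): it IS a topology on X.


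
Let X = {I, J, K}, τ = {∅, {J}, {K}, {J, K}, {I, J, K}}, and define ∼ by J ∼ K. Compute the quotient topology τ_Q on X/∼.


X/∼ = {[I], [J=K]}; |τ_Q| = 3.

Equivalence classes: [I], [J=K].
Quotient map π: X → X/∼ sends I ↦ [I], J ↦ [J=K], K ↦ [J=K].
For each subset V ⊆ X/∼, compute π^{-1}(V) ⊆ X and check whether π^{-1}(V) ∈ τ. V is open in τ_Q iff π^{-1}(V) ∈ τ.
  V = {}: π^{-1}(V) = ∅ ∈ τ ✓.
  V = {[I]}: π^{-1}(V) = {I} ∉ τ ✗.
  V = {[J=K]}: π^{-1}(V) = {J, K} ∈ τ ✓.
  V = {[I], [J=K]}: π^{-1}(V) = {I, J, K} ∈ τ ✓.
Open sets in the quotient: τ_Q = {{}, {[J=K]}, {[I], [J=K]}} (3 elements).


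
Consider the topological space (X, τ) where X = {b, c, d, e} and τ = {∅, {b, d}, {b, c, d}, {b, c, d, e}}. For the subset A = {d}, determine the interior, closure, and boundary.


int(A) = ∅, cl(A) = {b, c, d, e}, ∂A = {b, c, d, e}.

Closed sets in (X, τ) are complements of opens:
  closed(X, τ) = {∅, {e}, {c, e}, {b, c, d, e}}.
int(A) = ⋃ {U ∈ τ : U ⊆ A}. Opens contained in A: ∅.
Taking the union of these: int(A) = ∅.
cl(A) = ⋂ {C closed : A ⊆ C}. Closed sets containing A: {b, c, d, e}.
Intersecting these: cl(A) = {b, c, d, e}.
∂A = cl(A) ∖ int(A) = {b, c, d, e} ∖ ∅ = {b, c, d, e}.


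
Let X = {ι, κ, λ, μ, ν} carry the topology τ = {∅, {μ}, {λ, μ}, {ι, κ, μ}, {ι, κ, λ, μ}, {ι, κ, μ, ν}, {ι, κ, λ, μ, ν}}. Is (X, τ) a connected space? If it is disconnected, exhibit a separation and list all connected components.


(X, τ) is connected.

Find clopen sets (U ∈ τ with X ∖ U ∈ τ):
  U = ∅, X ∖ U = {ι, κ, λ, μ, ν} — both open, so U is clopen.
  U = {ι, κ, λ, μ, ν}, X ∖ U = ∅ — both open, so U is clopen.
Only trivial clopens (∅ and X) exist, so (X, τ) is connected.
Compute connected components by grouping points that agree on all clopens:
  component: {ι, κ, λ, μ, ν}


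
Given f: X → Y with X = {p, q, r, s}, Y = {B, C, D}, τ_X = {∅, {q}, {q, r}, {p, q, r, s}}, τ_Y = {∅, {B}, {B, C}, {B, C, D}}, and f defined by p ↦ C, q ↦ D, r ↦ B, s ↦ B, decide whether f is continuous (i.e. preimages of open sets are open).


f is NOT continuous.

Compute f^{-1}(U) for each U ∈ τ_Y:
  U = ∅: f^{-1}(U) = ∅ ∈ τ_X ✓.
  U = {B}: f^{-1}(U) = {r, s} ∉ τ_X ✗.
  U = {B, C}: f^{-1}(U) = {p, r, s} ∉ τ_X ✗.
  U = {B, C, D}: f^{-1}(U) = {p, q, r, s} ∈ τ_X ✓.
Found U = {B} with f^{-1}(U) = {r, s} not in τ_X. Therefore f is NOT continuous.


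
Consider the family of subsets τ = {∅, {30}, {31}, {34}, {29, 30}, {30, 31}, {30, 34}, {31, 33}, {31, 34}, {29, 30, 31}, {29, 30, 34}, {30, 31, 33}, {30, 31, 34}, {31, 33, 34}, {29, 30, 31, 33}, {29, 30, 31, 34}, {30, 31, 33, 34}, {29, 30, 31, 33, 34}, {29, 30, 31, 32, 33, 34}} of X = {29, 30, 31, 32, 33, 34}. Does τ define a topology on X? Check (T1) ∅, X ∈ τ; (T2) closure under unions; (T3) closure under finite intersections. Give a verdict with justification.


τ IS a topology on X.

Axiom (T1): ∅ ∈ τ? Yes; X ∈ τ? Yes.
Axiom (T2/T3): check pairwise unions and intersections of members of τ.
All pairwise intersections and unions checked — each lies in τ. Therefore τ satisfies (T1), (T2), (T3): it IS a topology on X.


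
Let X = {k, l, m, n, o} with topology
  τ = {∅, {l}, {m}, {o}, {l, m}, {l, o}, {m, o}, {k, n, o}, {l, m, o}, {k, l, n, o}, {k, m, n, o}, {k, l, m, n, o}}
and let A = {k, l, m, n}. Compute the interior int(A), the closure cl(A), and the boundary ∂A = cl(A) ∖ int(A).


int(A) = {l, m}, cl(A) = {k, l, m, n}, ∂A = {k, n}.

Closed sets in (X, τ) are complements of opens:
  closed(X, τ) = {∅, {l}, {m}, {k, n}, {l, m}, {k, l, n}, {k, m, n}, {k, n, o}, {k, l, m, n}, {k, l, n, o}, {k, m, n, o}, {k, l, m, n, o}}.
int(A) = ⋃ {U ∈ τ : U ⊆ A}. Opens contained in A: ∅, {l}, {m}, {l, m}.
Taking the union of these: int(A) = {l, m}.
cl(A) = ⋂ {C closed : A ⊆ C}. Closed sets containing A: {k, l, m, n}, {k, l, m, n, o}.
Intersecting these: cl(A) = {k, l, m, n}.
∂A = cl(A) ∖ int(A) = {k, l, m, n} ∖ {l, m} = {k, n}.


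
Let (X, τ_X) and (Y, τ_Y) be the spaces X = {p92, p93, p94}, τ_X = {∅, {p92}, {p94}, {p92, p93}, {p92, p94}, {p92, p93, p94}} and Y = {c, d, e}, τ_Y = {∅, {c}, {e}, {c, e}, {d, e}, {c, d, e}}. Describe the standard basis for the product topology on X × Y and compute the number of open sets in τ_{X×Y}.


Basis B = {∅ × ∅, {p92} × {c}, {p92} × {e}, {p94} × {c}, {p94} × {e}, {p92} × {c, e}, {p92, p93} × {c}, {p92, p94} × {c}, {p92} × {d, e}, {p92, p93} × {e}, {p92, p94} × {e}, {p94} × {c, e}, {p94} × {d, e}, {p92} × {c, d, e}, {p92, p93, p94} × {c}, {p92, p93, p94} × {e}, {p94} × {c, d, e}, {p92, p93} × {c, e}, {p92, p94} × {c, e}, {p92, p93} × {d, e}, {p92, p94} × {d, e}, {p92, p93} × {c, d, e}, {p92, p94} × {c, d, e}, {p92, p93, p94} × {c, e}, {p92, p93, p94} × {d, e}, {p92, p93, p94} × {c, d, e}}; |τ_{X×Y}| = 108.

Enumerate products U × V with U ∈ τ_X, V ∈ τ_Y (deduplicated):
  ∅ × ∅ = {} (∅)
  {p92} × {c} = {(p92,c)}
  {p92} × {e} = {(p92,e)}
  {p94} × {c} = {(p94,c)}
  {p94} × {e} = {(p94,e)}
  {p92} × {c, e} = {(p92,c), (p92,e)}
  {p92, p93} × {c} = {(p92,c), (p93,c)}
  {p92, p94} × {c} = {(p92,c), (p94,c)}
  {p92} × {d, e} = {(p92,d), (p92,e)}
  {p92, p93} × {e} = {(p92,e), (p93,e)}
  {p92, p94} × {e} = {(p92,e), (p94,e)}
  {p94} × {c, e} = {(p94,c), (p94,e)}
  {p94} × {d, e} = {(p94,d), (p94,e)}
  {p92} × {c, d, e} = {(p92,c), (p92,d), (p92,e)}
  {p92, p93, p94} × {c} = {(p92,c), (p93,c), (p94,c)}
  {p92, p93, p94} × {e} = {(p92,e), (p93,e), (p94,e)}
  {p94} × {c, d, e} = {(p94,c), (p94,d), (p94,e)}
  {p92, p93} × {c, e} = {(p92,c), (p92,e), (p93,c), (p93,e)}
  {p92, p94} × {c, e} = {(p92,c), (p92,e), (p94,c), (p94,e)}
  {p92, p93} × {d, e} = {(p92,d), (p92,e), (p93,d), (p93,e)}
  {p92, p94} × {d, e} = {(p92,d), (p92,e), (p94,d), (p94,e)}
  {p92, p93} × {c, d, e} = {(p92,c), (p92,d), (p92,e), (p93,c), (p93,d), (p93,e)}
  {p92, p94} × {c, d, e} = {(p92,c), (p92,d), (p92,e), (p94,c), (p94,d), (p94,e)}
  {p92, p93, p94} × {c, e} = {(p92,c), (p92,e), (p93,c), (p93,e), (p94,c), (p94,e)}
  {p92, p93, p94} × {d, e} = {(p92,d), (p92,e), (p93,d), (p93,e), (p94,d), (p94,e)}
  {p92, p93, p94} × {c, d, e} = {(p92,c), (p92,d), (p92,e), (p93,c), (p93,d), (p93,e), (p94,c), (p94,d), (p94,e)}
These 26 distinct sets form the basis B.
Close under arbitrary unions to get τ_{X×Y}; counting gives |τ_{X×Y}| = 108.


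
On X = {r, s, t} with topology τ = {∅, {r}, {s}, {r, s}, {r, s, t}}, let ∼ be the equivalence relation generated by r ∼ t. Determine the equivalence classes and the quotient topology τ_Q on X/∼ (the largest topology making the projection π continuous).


X/∼ = {[r=t], [s]}; |τ_Q| = 3.

Equivalence classes: [r=t], [s].
Quotient map π: X → X/∼ sends r ↦ [r=t], s ↦ [s], t ↦ [r=t].
For each subset V ⊆ X/∼, compute π^{-1}(V) ⊆ X and check whether π^{-1}(V) ∈ τ. V is open in τ_Q iff π^{-1}(V) ∈ τ.
  V = {}: π^{-1}(V) = ∅ ∈ τ ✓.
  V = {[r=t]}: π^{-1}(V) = {r, t} ∉ τ ✗.
  V = {[s]}: π^{-1}(V) = {s} ∈ τ ✓.
  V = {[r=t], [s]}: π^{-1}(V) = {r, s, t} ∈ τ ✓.
Open sets in the quotient: τ_Q = {{}, {[s]}, {[r=t], [s]}} (3 elements).


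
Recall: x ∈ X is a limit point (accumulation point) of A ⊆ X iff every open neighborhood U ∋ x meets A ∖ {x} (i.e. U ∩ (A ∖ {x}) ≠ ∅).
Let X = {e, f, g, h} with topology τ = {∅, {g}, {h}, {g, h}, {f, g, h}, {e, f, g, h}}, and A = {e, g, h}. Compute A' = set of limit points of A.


A' = {e, f}

For each x ∈ X, list the open sets U ∈ τ with x ∈ U, then check whether U ∩ (A ∖ {x}) ≠ ∅ for every such U.
  x = e: opens ∋ x are {e, f, g, h}; each meets A ∖ {e}, so x IS a limit point.
  x = f: opens ∋ x are {f, g, h}, {e, f, g, h}; each meets A ∖ {f}, so x IS a limit point.
  x = g: open {g} ∋ x has {g} ∩ (A ∖ {g}) = ∅, so x is NOT a limit point.
  x = h: open {h} ∋ x has {h} ∩ (A ∖ {h}) = ∅, so x is NOT a limit point.
Collecting: A' = {e, f}.


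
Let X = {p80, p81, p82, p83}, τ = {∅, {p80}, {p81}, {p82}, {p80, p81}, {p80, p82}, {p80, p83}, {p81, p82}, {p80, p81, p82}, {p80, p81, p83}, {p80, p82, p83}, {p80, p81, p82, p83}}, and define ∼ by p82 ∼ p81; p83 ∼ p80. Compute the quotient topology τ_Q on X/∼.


X/∼ = {[p80=p83], [p81=p82]}; |τ_Q| = 4.

Equivalence classes: [p80=p83], [p81=p82].
Quotient map π: X → X/∼ sends p80 ↦ [p80=p83], p81 ↦ [p81=p82], p82 ↦ [p81=p82], p83 ↦ [p80=p83].
For each subset V ⊆ X/∼, compute π^{-1}(V) ⊆ X and check whether π^{-1}(V) ∈ τ. V is open in τ_Q iff π^{-1}(V) ∈ τ.
  V = {}: π^{-1}(V) = ∅ ∈ τ ✓.
  V = {[p80=p83]}: π^{-1}(V) = {p80, p83} ∈ τ ✓.
  V = {[p81=p82]}: π^{-1}(V) = {p81, p82} ∈ τ ✓.
  V = {[p80=p83], [p81=p82]}: π^{-1}(V) = {p80, p81, p82, p83} ∈ τ ✓.
Open sets in the quotient: τ_Q = {{}, {[p80=p83]}, {[p81=p82]}, {[p80=p83], [p81=p82]}} (4 elements).


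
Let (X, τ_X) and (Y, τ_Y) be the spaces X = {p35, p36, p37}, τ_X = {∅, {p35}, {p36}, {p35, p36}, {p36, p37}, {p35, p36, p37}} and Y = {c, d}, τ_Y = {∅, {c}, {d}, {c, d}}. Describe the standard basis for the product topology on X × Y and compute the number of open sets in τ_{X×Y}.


Basis B = {∅ × ∅, {p35} × {c}, {p35} × {d}, {p36} × {c}, {p36} × {d}, {p35} × {c, d}, {p35, p36} × {c}, {p35, p36} × {d}, {p36} × {c, d}, {p36, p37} × {c}, {p36, p37} × {d}, {p35, p36, p37} × {c}, {p35, p36, p37} × {d}, {p35, p36} × {c, d}, {p36, p37} × {c, d}, {p35, p36, p37} × {c, d}}; |τ_{X×Y}| = 36.

Enumerate products U × V with U ∈ τ_X, V ∈ τ_Y (deduplicated):
  ∅ × ∅ = {} (∅)
  {p35} × {c} = {(p35,c)}
  {p35} × {d} = {(p35,d)}
  {p36} × {c} = {(p36,c)}
  {p36} × {d} = {(p36,d)}
  {p35} × {c, d} = {(p35,c), (p35,d)}
  {p35, p36} × {c} = {(p35,c), (p36,c)}
  {p35, p36} × {d} = {(p35,d), (p36,d)}
  {p36} × {c, d} = {(p36,c), (p36,d)}
  {p36, p37} × {c} = {(p36,c), (p37,c)}
  {p36, p37} × {d} = {(p36,d), (p37,d)}
  {p35, p36, p37} × {c} = {(p35,c), (p36,c), (p37,c)}
  {p35, p36, p37} × {d} = {(p35,d), (p36,d), (p37,d)}
  {p35, p36} × {c, d} = {(p35,c), (p35,d), (p36,c), (p36,d)}
  {p36, p37} × {c, d} = {(p36,c), (p36,d), (p37,c), (p37,d)}
  {p35, p36, p37} × {c, d} = {(p35,c), (p35,d), (p36,c), (p36,d), (p37,c), (p37,d)}
These 16 distinct sets form the basis B.
Close under arbitrary unions to get τ_{X×Y}; counting gives |τ_{X×Y}| = 36.


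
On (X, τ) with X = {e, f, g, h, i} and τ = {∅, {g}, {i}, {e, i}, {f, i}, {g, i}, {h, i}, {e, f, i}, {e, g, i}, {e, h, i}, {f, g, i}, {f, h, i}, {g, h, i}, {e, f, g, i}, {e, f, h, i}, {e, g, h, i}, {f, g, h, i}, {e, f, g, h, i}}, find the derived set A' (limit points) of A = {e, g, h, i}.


A' = {e, f, h}

For each x ∈ X, list the open sets U ∈ τ with x ∈ U, then check whether U ∩ (A ∖ {x}) ≠ ∅ for every such U.
  x = e: opens ∋ x are {e, i}, {e, f, i}, {e, g, i}, {e, h, i}, {e, f, g, i}, {e, f, h, i}, {e, g, h, i}, {e, f, g, h, i}; each meets A ∖ {e}, so x IS a limit point.
  x = f: opens ∋ x are {f, i}, {e, f, i}, {f, g, i}, {f, h, i}, {e, f, g, i}, {e, f, h, i}, {f, g, h, i}, {e, f, g, h, i}; each meets A ∖ {f}, so x IS a limit point.
  x = g: open {g} ∋ x has {g} ∩ (A ∖ {g}) = ∅, so x is NOT a limit point.
  x = h: opens ∋ x are {h, i}, {e, h, i}, {f, h, i}, {g, h, i}, {e, f, h, i}, {e, g, h, i}, {f, g, h, i}, {e, f, g, h, i}; each meets A ∖ {h}, so x IS a limit point.
  x = i: open {i} ∋ x has {i} ∩ (A ∖ {i}) = ∅, so x is NOT a limit point.
Collecting: A' = {e, f, h}.


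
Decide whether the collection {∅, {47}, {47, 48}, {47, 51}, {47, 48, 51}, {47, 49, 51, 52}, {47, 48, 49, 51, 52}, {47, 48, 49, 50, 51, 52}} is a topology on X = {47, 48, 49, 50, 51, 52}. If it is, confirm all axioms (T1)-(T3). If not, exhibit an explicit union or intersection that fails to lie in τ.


τ IS a topology on X.

Axiom (T1): ∅ ∈ τ? Yes; X ∈ τ? Yes.
Axiom (T2/T3): check pairwise unions and intersections of members of τ.
All pairwise intersections and unions checked — each lies in τ. Therefore τ satisfies (T1), (T2), (T3): it IS a topology on X.


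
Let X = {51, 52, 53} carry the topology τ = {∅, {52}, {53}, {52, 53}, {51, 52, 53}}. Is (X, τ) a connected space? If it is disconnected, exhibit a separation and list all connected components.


(X, τ) is connected.

Find clopen sets (U ∈ τ with X ∖ U ∈ τ):
  U = ∅, X ∖ U = {51, 52, 53} — both open, so U is clopen.
  U = {51, 52, 53}, X ∖ U = ∅ — both open, so U is clopen.
Only trivial clopens (∅ and X) exist, so (X, τ) is connected.
Compute connected components by grouping points that agree on all clopens:
  component: {51, 52, 53}


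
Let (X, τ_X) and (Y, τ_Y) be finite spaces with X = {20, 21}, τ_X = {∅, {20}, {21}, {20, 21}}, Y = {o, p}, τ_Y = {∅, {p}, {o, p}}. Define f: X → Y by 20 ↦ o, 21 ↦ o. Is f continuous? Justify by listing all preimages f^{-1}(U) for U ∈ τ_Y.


f IS continuous.

Compute f^{-1}(U) for each U ∈ τ_Y:
  U = ∅: f^{-1}(U) = ∅ ∈ τ_X ✓.
  U = {p}: f^{-1}(U) = ∅ ∈ τ_X ✓.
  U = {o, p}: f^{-1}(U) = {20, 21} ∈ τ_X ✓.
Every preimage lies in τ_X, so f IS continuous.


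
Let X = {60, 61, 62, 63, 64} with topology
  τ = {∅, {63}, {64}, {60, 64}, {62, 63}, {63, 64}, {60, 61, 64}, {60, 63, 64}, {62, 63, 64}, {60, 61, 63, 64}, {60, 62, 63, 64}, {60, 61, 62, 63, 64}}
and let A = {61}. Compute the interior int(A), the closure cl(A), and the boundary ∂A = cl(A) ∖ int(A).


int(A) = ∅, cl(A) = {61}, ∂A = {61}.

Closed sets in (X, τ) are complements of opens:
  closed(X, τ) = {∅, {61}, {62}, {60, 61}, {61, 62}, {62, 63}, {60, 61, 62}, {60, 61, 64}, {61, 62, 63}, {60, 61, 62, 63}, {60, 61, 62, 64}, {60, 61, 62, 63, 64}}.
int(A) = ⋃ {U ∈ τ : U ⊆ A}. Opens contained in A: ∅.
Taking the union of these: int(A) = ∅.
cl(A) = ⋂ {C closed : A ⊆ C}. Closed sets containing A: {61}, {60, 61}, {61, 62}, {60, 61, 62}, {60, 61, 64}, {61, 62, 63}, {60, 61, 62, 63}, {60, 61, 62, 64}, {60, 61, 62, 63, 64}.
Intersecting these: cl(A) = {61}.
∂A = cl(A) ∖ int(A) = {61} ∖ ∅ = {61}.


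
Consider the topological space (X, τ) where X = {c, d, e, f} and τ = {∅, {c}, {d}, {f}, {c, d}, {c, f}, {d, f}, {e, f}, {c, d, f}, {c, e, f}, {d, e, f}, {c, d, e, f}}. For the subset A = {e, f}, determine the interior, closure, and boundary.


int(A) = {e, f}, cl(A) = {e, f}, ∂A = ∅.

Closed sets in (X, τ) are complements of opens:
  closed(X, τ) = {∅, {c}, {d}, {e}, {c, d}, {c, e}, {d, e}, {e, f}, {c, d, e}, {c, e, f}, {d, e, f}, {c, d, e, f}}.
int(A) = ⋃ {U ∈ τ : U ⊆ A}. Opens contained in A: ∅, {f}, {e, f}.
Taking the union of these: int(A) = {e, f}.
cl(A) = ⋂ {C closed : A ⊆ C}. Closed sets containing A: {e, f}, {c, e, f}, {d, e, f}, {c, d, e, f}.
Intersecting these: cl(A) = {e, f}.
∂A = cl(A) ∖ int(A) = {e, f} ∖ {e, f} = ∅.


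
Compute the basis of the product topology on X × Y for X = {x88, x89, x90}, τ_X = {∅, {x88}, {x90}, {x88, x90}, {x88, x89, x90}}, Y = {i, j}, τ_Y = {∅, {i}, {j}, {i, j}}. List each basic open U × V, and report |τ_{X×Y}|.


Basis B = {∅ × ∅, {x88} × {i}, {x88} × {j}, {x90} × {i}, {x90} × {j}, {x88} × {i, j}, {x88, x90} × {i}, {x88, x90} × {j}, {x90} × {i, j}, {x88, x89, x90} × {i}, {x88, x89, x90} × {j}, {x88, x90} × {i, j}, {x88, x89, x90} × {i, j}}; |τ_{X×Y}| = 25.

Enumerate products U × V with U ∈ τ_X, V ∈ τ_Y (deduplicated):
  ∅ × ∅ = {} (∅)
  {x88} × {i} = {(x88,i)}
  {x88} × {j} = {(x88,j)}
  {x90} × {i} = {(x90,i)}
  {x90} × {j} = {(x90,j)}
  {x88} × {i, j} = {(x88,i), (x88,j)}
  {x88, x90} × {i} = {(x88,i), (x90,i)}
  {x88, x90} × {j} = {(x88,j), (x90,j)}
  {x90} × {i, j} = {(x90,i), (x90,j)}
  {x88, x89, x90} × {i} = {(x88,i), (x89,i), (x90,i)}
  {x88, x89, x90} × {j} = {(x88,j), (x89,j), (x90,j)}
  {x88, x90} × {i, j} = {(x88,i), (x88,j), (x90,i), (x90,j)}
  {x88, x89, x90} × {i, j} = {(x88,i), (x88,j), (x89,i), (x89,j), (x90,i), (x90,j)}
These 13 distinct sets form the basis B.
Close under arbitrary unions to get τ_{X×Y}; counting gives |τ_{X×Y}| = 25.


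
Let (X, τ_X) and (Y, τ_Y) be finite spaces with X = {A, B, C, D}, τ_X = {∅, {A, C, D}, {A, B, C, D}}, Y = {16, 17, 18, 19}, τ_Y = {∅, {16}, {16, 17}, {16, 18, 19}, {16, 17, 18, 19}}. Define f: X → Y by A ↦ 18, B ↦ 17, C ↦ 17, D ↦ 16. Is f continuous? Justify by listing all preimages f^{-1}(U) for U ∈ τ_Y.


f is NOT continuous.

Compute f^{-1}(U) for each U ∈ τ_Y:
  U = ∅: f^{-1}(U) = ∅ ∈ τ_X ✓.
  U = {16}: f^{-1}(U) = {D} ∉ τ_X ✗.
  U = {16, 17}: f^{-1}(U) = {B, C, D} ∉ τ_X ✗.
  U = {16, 18, 19}: f^{-1}(U) = {A, D} ∉ τ_X ✗.
  U = {16, 17, 18, 19}: f^{-1}(U) = {A, B, C, D} ∈ τ_X ✓.
Found U = {16} with f^{-1}(U) = {D} not in τ_X. Therefore f is NOT continuous.


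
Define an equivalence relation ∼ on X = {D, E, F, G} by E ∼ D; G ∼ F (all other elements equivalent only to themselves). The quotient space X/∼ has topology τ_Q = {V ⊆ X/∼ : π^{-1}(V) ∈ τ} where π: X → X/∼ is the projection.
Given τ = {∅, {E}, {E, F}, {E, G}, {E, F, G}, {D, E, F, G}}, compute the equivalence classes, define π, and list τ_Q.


X/∼ = {[D=E], [F=G]}; |τ_Q| = 2.

Equivalence classes: [D=E], [F=G].
Quotient map π: X → X/∼ sends D ↦ [D=E], E ↦ [D=E], F ↦ [F=G], G ↦ [F=G].
For each subset V ⊆ X/∼, compute π^{-1}(V) ⊆ X and check whether π^{-1}(V) ∈ τ. V is open in τ_Q iff π^{-1}(V) ∈ τ.
  V = {}: π^{-1}(V) = ∅ ∈ τ ✓.
  V = {[D=E]}: π^{-1}(V) = {D, E} ∉ τ ✗.
  V = {[F=G]}: π^{-1}(V) = {F, G} ∉ τ ✗.
  V = {[D=E], [F=G]}: π^{-1}(V) = {D, E, F, G} ∈ τ ✓.
Open sets in the quotient: τ_Q = {{}, {[D=E], [F=G]}} (2 elements).


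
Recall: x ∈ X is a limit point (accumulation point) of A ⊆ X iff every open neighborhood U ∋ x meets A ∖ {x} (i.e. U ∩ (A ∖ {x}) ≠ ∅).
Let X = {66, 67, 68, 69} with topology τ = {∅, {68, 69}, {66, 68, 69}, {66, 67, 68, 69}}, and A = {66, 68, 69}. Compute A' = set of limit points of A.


A' = {66, 67, 68, 69}

For each x ∈ X, list the open sets U ∈ τ with x ∈ U, then check whether U ∩ (A ∖ {x}) ≠ ∅ for every such U.
  x = 66: opens ∋ x are {66, 68, 69}, {66, 67, 68, 69}; each meets A ∖ {66}, so x IS a limit point.
  x = 67: opens ∋ x are {66, 67, 68, 69}; each meets A ∖ {67}, so x IS a limit point.
  x = 68: opens ∋ x are {68, 69}, {66, 68, 69}, {66, 67, 68, 69}; each meets A ∖ {68}, so x IS a limit point.
  x = 69: opens ∋ x are {68, 69}, {66, 68, 69}, {66, 67, 68, 69}; each meets A ∖ {69}, so x IS a limit point.
Collecting: A' = {66, 67, 68, 69}.


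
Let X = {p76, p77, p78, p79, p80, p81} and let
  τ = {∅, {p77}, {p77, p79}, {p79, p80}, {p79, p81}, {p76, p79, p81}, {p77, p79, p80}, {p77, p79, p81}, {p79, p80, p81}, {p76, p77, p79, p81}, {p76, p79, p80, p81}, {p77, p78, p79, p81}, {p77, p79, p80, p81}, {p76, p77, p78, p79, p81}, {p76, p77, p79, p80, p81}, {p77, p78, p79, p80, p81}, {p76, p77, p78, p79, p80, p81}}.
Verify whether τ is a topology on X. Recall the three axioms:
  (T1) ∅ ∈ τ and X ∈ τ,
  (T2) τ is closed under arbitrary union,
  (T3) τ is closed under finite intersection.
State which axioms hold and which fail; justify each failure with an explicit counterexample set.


τ is NOT a topology on X.

Axiom (T1): ∅ ∈ τ? Yes; X ∈ τ? Yes.
Axiom (T2/T3): check pairwise unions and intersections of members of τ.
Counterexample for (T3): {p77, p79} ∩ {p79, p80} = {p79} ∉ τ. Therefore τ is NOT a topology.


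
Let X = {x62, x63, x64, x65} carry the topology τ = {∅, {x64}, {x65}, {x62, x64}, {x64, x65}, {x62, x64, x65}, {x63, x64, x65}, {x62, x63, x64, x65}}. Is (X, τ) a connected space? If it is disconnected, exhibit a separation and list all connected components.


(X, τ) is connected.

Find clopen sets (U ∈ τ with X ∖ U ∈ τ):
  U = ∅, X ∖ U = {x62, x63, x64, x65} — both open, so U is clopen.
  U = {x62, x63, x64, x65}, X ∖ U = ∅ — both open, so U is clopen.
Only trivial clopens (∅ and X) exist, so (X, τ) is connected.
Compute connected components by grouping points that agree on all clopens:
  component: {x62, x63, x64, x65}


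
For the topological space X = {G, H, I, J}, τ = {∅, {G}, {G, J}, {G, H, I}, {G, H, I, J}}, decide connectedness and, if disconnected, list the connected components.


(X, τ) is connected.

Find clopen sets (U ∈ τ with X ∖ U ∈ τ):
  U = ∅, X ∖ U = {G, H, I, J} — both open, so U is clopen.
  U = {G, H, I, J}, X ∖ U = ∅ — both open, so U is clopen.
Only trivial clopens (∅ and X) exist, so (X, τ) is connected.
Compute connected components by grouping points that agree on all clopens:
  component: {G, H, I, J}


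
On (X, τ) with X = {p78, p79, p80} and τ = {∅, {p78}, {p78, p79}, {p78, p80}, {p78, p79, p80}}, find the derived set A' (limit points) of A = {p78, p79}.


A' = {p79, p80}

For each x ∈ X, list the open sets U ∈ τ with x ∈ U, then check whether U ∩ (A ∖ {x}) ≠ ∅ for every such U.
  x = p78: open {p78} ∋ x has {p78} ∩ (A ∖ {p78}) = ∅, so x is NOT a limit point.
  x = p79: opens ∋ x are {p78, p79}, {p78, p79, p80}; each meets A ∖ {p79}, so x IS a limit point.
  x = p80: opens ∋ x are {p78, p80}, {p78, p79, p80}; each meets A ∖ {p80}, so x IS a limit point.
Collecting: A' = {p79, p80}.


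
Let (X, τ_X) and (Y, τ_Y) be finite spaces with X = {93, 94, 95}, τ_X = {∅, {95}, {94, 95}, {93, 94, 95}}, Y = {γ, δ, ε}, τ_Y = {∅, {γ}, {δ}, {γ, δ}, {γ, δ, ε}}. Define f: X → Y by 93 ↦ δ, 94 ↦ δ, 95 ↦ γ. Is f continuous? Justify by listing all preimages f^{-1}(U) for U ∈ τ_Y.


f is NOT continuous.

Compute f^{-1}(U) for each U ∈ τ_Y:
  U = ∅: f^{-1}(U) = ∅ ∈ τ_X ✓.
  U = {γ}: f^{-1}(U) = {95} ∈ τ_X ✓.
  U = {δ}: f^{-1}(U) = {93, 94} ∉ τ_X ✗.
  U = {γ, δ}: f^{-1}(U) = {93, 94, 95} ∈ τ_X ✓.
  U = {γ, δ, ε}: f^{-1}(U) = {93, 94, 95} ∈ τ_X ✓.
Found U = {δ} with f^{-1}(U) = {93, 94} not in τ_X. Therefore f is NOT continuous.


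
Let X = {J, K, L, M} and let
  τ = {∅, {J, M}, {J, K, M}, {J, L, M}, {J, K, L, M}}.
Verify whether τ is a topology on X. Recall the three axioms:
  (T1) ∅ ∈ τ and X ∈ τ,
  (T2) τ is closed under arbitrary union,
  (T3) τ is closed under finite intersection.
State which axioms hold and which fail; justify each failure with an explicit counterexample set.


τ IS a topology on X.

Axiom (T1): ∅ ∈ τ? Yes; X ∈ τ? Yes.
Axiom (T2/T3): check pairwise unions and intersections of members of τ.
All pairwise intersections and unions checked — each lies in τ. Therefore τ satisfies (T1), (T2), (T3): it IS a topology on X.


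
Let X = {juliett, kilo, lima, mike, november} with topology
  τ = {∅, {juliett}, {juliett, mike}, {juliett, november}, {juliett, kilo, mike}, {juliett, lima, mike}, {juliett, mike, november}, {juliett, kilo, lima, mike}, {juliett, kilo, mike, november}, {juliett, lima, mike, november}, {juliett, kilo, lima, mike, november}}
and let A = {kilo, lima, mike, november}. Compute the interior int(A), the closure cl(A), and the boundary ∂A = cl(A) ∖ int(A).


int(A) = ∅, cl(A) = {kilo, lima, mike, november}, ∂A = {kilo, lima, mike, november}.

Closed sets in (X, τ) are complements of opens:
  closed(X, τ) = {∅, {kilo}, {lima}, {november}, {kilo, lima}, {kilo, november}, {lima, november}, {kilo, lima, mike}, {kilo, lima, november}, {kilo, lima, mike, november}, {juliett, kilo, lima, mike, november}}.
int(A) = ⋃ {U ∈ τ : U ⊆ A}. Opens contained in A: ∅.
Taking the union of these: int(A) = ∅.
cl(A) = ⋂ {C closed : A ⊆ C}. Closed sets containing A: {kilo, lima, mike, november}, {juliett, kilo, lima, mike, november}.
Intersecting these: cl(A) = {kilo, lima, mike, november}.
∂A = cl(A) ∖ int(A) = {kilo, lima, mike, november} ∖ ∅ = {kilo, lima, mike, november}.


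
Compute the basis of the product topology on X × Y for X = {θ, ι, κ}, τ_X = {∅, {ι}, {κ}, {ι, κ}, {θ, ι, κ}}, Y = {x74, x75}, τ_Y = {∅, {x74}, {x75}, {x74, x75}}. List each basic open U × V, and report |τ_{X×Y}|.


Basis B = {∅ × ∅, {ι} × {x74}, {ι} × {x75}, {κ} × {x74}, {κ} × {x75}, {ι} × {x74, x75}, {ι, κ} × {x74}, {ι, κ} × {x75}, {κ} × {x74, x75}, {θ, ι, κ} × {x74}, {θ, ι, κ} × {x75}, {ι, κ} × {x74, x75}, {θ, ι, κ} × {x74, x75}}; |τ_{X×Y}| = 25.

Enumerate products U × V with U ∈ τ_X, V ∈ τ_Y (deduplicated):
  ∅ × ∅ = {} (∅)
  {ι} × {x74} = {(ι,x74)}
  {ι} × {x75} = {(ι,x75)}
  {κ} × {x74} = {(κ,x74)}
  {κ} × {x75} = {(κ,x75)}
  {ι} × {x74, x75} = {(ι,x74), (ι,x75)}
  {ι, κ} × {x74} = {(ι,x74), (κ,x74)}
  {ι, κ} × {x75} = {(ι,x75), (κ,x75)}
  {κ} × {x74, x75} = {(κ,x74), (κ,x75)}
  {θ, ι, κ} × {x74} = {(θ,x74), (ι,x74), (κ,x74)}
  {θ, ι, κ} × {x75} = {(θ,x75), (ι,x75), (κ,x75)}
  {ι, κ} × {x74, x75} = {(ι,x74), (ι,x75), (κ,x74), (κ,x75)}
  {θ, ι, κ} × {x74, x75} = {(θ,x74), (θ,x75), (ι,x74), (ι,x75), (κ,x74), (κ,x75)}
These 13 distinct sets form the basis B.
Close under arbitrary unions to get τ_{X×Y}; counting gives |τ_{X×Y}| = 25.


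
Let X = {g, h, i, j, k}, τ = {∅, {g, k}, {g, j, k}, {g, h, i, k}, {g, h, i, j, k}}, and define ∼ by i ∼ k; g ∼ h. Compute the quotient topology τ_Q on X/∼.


X/∼ = {[g=h], [i=k], [j]}; |τ_Q| = 3.

Equivalence classes: [g=h], [i=k], [j].
Quotient map π: X → X/∼ sends g ↦ [g=h], h ↦ [g=h], i ↦ [i=k], j ↦ [j], k ↦ [i=k].
For each subset V ⊆ X/∼, compute π^{-1}(V) ⊆ X and check whether π^{-1}(V) ∈ τ. V is open in τ_Q iff π^{-1}(V) ∈ τ.
  V = {}: π^{-1}(V) = ∅ ∈ τ ✓.
  V = {[g=h]}: π^{-1}(V) = {g, h} ∉ τ ✗.
  V = {[i=k]}: π^{-1}(V) = {i, k} ∉ τ ✗.
  V = {[g=h], [i=k]}: π^{-1}(V) = {g, h, i, k} ∈ τ ✓.
  V = {[j]}: π^{-1}(V) = {j} ∉ τ ✗.
  V = {[g=h], [j]}: π^{-1}(V) = {g, h, j} ∉ τ ✗.
  V = {[i=k], [j]}: π^{-1}(V) = {i, j, k} ∉ τ ✗.
  V = {[g=h], [i=k], [j]}: π^{-1}(V) = {g, h, i, j, k} ∈ τ ✓.
Open sets in the quotient: τ_Q = {{}, {[g=h], [i=k]}, {[g=h], [i=k], [j]}} (3 elements).


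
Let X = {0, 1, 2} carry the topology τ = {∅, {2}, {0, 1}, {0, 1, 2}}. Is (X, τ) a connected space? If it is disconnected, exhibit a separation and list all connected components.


(X, τ) is disconnected; components = [{2}, {0, 1}].

Find clopen sets (U ∈ τ with X ∖ U ∈ τ):
  U = ∅, X ∖ U = {0, 1, 2} — both open, so U is clopen.
  U = {2}, X ∖ U = {0, 1} — both open, so U is clopen.
  U = {0, 1}, X ∖ U = {2} — both open, so U is clopen.
  U = {0, 1, 2}, X ∖ U = ∅ — both open, so U is clopen.
Nontrivial clopen(s) exist: e.g. {2}. So (X, τ) is disconnected.
Compute connected components by grouping points that agree on all clopens:
  component: {2}
  component: {0, 1}


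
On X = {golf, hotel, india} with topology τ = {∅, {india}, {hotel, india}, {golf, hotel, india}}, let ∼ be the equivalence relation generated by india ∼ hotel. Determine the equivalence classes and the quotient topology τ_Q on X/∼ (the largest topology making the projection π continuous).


X/∼ = {[golf], [hotel=india]}; |τ_Q| = 3.

Equivalence classes: [golf], [hotel=india].
Quotient map π: X → X/∼ sends golf ↦ [golf], hotel ↦ [hotel=india], india ↦ [hotel=india].
For each subset V ⊆ X/∼, compute π^{-1}(V) ⊆ X and check whether π^{-1}(V) ∈ τ. V is open in τ_Q iff π^{-1}(V) ∈ τ.
  V = {}: π^{-1}(V) = ∅ ∈ τ ✓.
  V = {[golf]}: π^{-1}(V) = {golf} ∉ τ ✗.
  V = {[hotel=india]}: π^{-1}(V) = {hotel, india} ∈ τ ✓.
  V = {[golf], [hotel=india]}: π^{-1}(V) = {golf, hotel, india} ∈ τ ✓.
Open sets in the quotient: τ_Q = {{}, {[hotel=india]}, {[golf], [hotel=india]}} (3 elements).


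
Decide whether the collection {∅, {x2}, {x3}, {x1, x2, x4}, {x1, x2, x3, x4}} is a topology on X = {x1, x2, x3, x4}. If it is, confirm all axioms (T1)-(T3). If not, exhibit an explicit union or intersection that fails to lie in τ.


τ is NOT a topology on X.

Axiom (T1): ∅ ∈ τ? Yes; X ∈ τ? Yes.
Axiom (T2/T3): check pairwise unions and intersections of members of τ.
Counterexample for (T2): {x2} ∪ {x3} = {x2, x3} ∉ τ. Therefore τ is NOT a topology.


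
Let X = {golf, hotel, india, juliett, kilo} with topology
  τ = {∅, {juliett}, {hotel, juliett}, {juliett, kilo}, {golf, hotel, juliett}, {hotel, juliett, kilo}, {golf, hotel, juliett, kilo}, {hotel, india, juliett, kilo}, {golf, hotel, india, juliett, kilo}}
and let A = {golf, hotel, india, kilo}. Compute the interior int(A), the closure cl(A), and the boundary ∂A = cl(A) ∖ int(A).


int(A) = ∅, cl(A) = {golf, hotel, india, kilo}, ∂A = {golf, hotel, india, kilo}.

Closed sets in (X, τ) are complements of opens:
  closed(X, τ) = {∅, {golf}, {india}, {golf, india}, {india, kilo}, {golf, hotel, india}, {golf, india, kilo}, {golf, hotel, india, kilo}, {golf, hotel, india, juliett, kilo}}.
int(A) = ⋃ {U ∈ τ : U ⊆ A}. Opens contained in A: ∅.
Taking the union of these: int(A) = ∅.
cl(A) = ⋂ {C closed : A ⊆ C}. Closed sets containing A: {golf, hotel, india, kilo}, {golf, hotel, india, juliett, kilo}.
Intersecting these: cl(A) = {golf, hotel, india, kilo}.
∂A = cl(A) ∖ int(A) = {golf, hotel, india, kilo} ∖ ∅ = {golf, hotel, india, kilo}.


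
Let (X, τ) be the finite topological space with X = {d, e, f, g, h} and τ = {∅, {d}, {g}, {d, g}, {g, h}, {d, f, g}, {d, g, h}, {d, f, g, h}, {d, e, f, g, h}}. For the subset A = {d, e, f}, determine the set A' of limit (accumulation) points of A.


A' = {e, f}

For each x ∈ X, list the open sets U ∈ τ with x ∈ U, then check whether U ∩ (A ∖ {x}) ≠ ∅ for every such U.
  x = d: open {d} ∋ x has {d} ∩ (A ∖ {d}) = ∅, so x is NOT a limit point.
  x = e: opens ∋ x are {d, e, f, g, h}; each meets A ∖ {e}, so x IS a limit point.
  x = f: opens ∋ x are {d, f, g}, {d, f, g, h}, {d, e, f, g, h}; each meets A ∖ {f}, so x IS a limit point.
  x = g: open {g} ∋ x has {g} ∩ (A ∖ {g}) = ∅, so x is NOT a limit point.
  x = h: open {g, h} ∋ x has {g, h} ∩ (A ∖ {h}) = ∅, so x is NOT a limit point.
Collecting: A' = {e, f}.


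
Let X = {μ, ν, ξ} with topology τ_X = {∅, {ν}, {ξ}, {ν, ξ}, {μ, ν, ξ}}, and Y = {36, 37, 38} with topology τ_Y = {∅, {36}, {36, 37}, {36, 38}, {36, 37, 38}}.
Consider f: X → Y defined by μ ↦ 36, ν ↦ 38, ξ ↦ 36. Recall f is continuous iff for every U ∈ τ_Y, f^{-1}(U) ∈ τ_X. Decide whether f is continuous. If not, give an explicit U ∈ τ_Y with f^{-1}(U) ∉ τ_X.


f is NOT continuous.

Compute f^{-1}(U) for each U ∈ τ_Y:
  U = ∅: f^{-1}(U) = ∅ ∈ τ_X ✓.
  U = {36}: f^{-1}(U) = {μ, ξ} ∉ τ_X ✗.
  U = {36, 37}: f^{-1}(U) = {μ, ξ} ∉ τ_X ✗.
  U = {36, 38}: f^{-1}(U) = {μ, ν, ξ} ∈ τ_X ✓.
  U = {36, 37, 38}: f^{-1}(U) = {μ, ν, ξ} ∈ τ_X ✓.
Found U = {36} with f^{-1}(U) = {μ, ξ} not in τ_X. Therefore f is NOT continuous.


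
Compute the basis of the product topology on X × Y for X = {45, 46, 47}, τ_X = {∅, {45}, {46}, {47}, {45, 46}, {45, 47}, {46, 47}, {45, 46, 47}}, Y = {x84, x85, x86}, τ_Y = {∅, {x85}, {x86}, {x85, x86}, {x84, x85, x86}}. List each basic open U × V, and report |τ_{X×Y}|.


Basis B = {∅ × ∅, {45} × {x85}, {45} × {x86}, {46} × {x85}, {46} × {x86}, {47} × {x85}, {47} × {x86}, {45} × {x85, x86}, {45, 46} × {x85}, {45, 47} × {x85}, {45, 46} × {x86}, {45, 47} × {x86}, {46} × {x85, x86}, {46, 47} × {x85}, {46, 47} × {x86}, {47} × {x85, x86}, {45} × {x84, x85, x86}, {45, 46, 47} × {x85}, {45, 46, 47} × {x86}, {46} × {x84, x85, x86}, {47} × {x84, x85, x86}, {45, 46} × {x85, x86}, {45, 47} × {x85, x86}, {46, 47} × {x85, x86}, {45, 46} × {x84, x85, x86}, {45, 47} × {x84, x85, x86}, {45, 46, 47} × {x85, x86}, {46, 47} × {x84, x85, x86}, {45, 46, 47} × {x84, x85, x86}}; |τ_{X×Y}| = 125.

Enumerate products U × V with U ∈ τ_X, V ∈ τ_Y (deduplicated):
  ∅ × ∅ = {} (∅)
  {45} × {x85} = {(45,x85)}
  {45} × {x86} = {(45,x86)}
  {46} × {x85} = {(46,x85)}
  {46} × {x86} = {(46,x86)}
  {47} × {x85} = {(47,x85)}
  {47} × {x86} = {(47,x86)}
  {45} × {x85, x86} = {(45,x85), (45,x86)}
  {45, 46} × {x85} = {(45,x85), (46,x85)}
  {45, 47} × {x85} = {(45,x85), (47,x85)}
  {45, 46} × {x86} = {(45,x86), (46,x86)}
  {45, 47} × {x86} = {(45,x86), (47,x86)}
  {46} × {x85, x86} = {(46,x85), (46,x86)}
  {46, 47} × {x85} = {(46,x85), (47,x85)}
  {46, 47} × {x86} = {(46,x86), (47,x86)}
  {47} × {x85, x86} = {(47,x85), (47,x86)}
  {45} × {x84, x85, x86} = {(45,x84), (45,x85), (45,x86)}
  {45, 46, 47} × {x85} = {(45,x85), (46,x85), (47,x85)}
  {45, 46, 47} × {x86} = {(45,x86), (46,x86), (47,x86)}
  {46} × {x84, x85, x86} = {(46,x84), (46,x85), (46,x86)}
  {47} × {x84, x85, x86} = {(47,x84), (47,x85), (47,x86)}
  {45, 46} × {x85, x86} = {(45,x85), (45,x86), (46,x85), (46,x86)}
  {45, 47} × {x85, x86} = {(45,x85), (45,x86), (47,x85), (47,x86)}
  {46, 47} × {x85, x86} = {(46,x85), (46,x86), (47,x85), (47,x86)}
  {45, 46} × {x84, x85, x86} = {(45,x84), (45,x85), (45,x86), (46,x84), (46,x85), (46,x86)}
  {45, 47} × {x84, x85, x86} = {(45,x84), (45,x85), (45,x86), (47,x84), (47,x85), (47,x86)}
  {45, 46, 47} × {x85, x86} = {(45,x85), (45,x86), (46,x85), (46,x86), (47,x85), (47,x86)}
  {46, 47} × {x84, x85, x86} = {(46,x84), (46,x85), (46,x86), (47,x84), (47,x85), (47,x86)}
  {45, 46, 47} × {x84, x85, x86} = {(45,x84), (45,x85), (45,x86), (46,x84), (46,x85), (46,x86), (47,x84), (47,x85), (47,x86)}
These 29 distinct sets form the basis B.
Close under arbitrary unions to get τ_{X×Y}; counting gives |τ_{X×Y}| = 125.
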